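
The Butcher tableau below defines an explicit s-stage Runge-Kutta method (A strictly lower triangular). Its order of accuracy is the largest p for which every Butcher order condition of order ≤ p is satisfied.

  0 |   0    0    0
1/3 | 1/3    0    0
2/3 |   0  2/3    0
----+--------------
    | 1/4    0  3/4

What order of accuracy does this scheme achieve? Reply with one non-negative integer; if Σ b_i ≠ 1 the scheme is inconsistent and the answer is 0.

3

b = (1/4, 0, 3/4)
c = (0, 1/3, 2/3)
Ac = (0, 0, 2/9)
Σ b_i: 1/4·1 + 3/4·1 = 1 ✓
b·c: 3/4·2/3 = 1/2 ✓
b·c²: 3/4·4/9 = 1/3 ✓
b·Ac: 3/4·2/9 = 1/6 ✓; 3 stages ⇒ order 3.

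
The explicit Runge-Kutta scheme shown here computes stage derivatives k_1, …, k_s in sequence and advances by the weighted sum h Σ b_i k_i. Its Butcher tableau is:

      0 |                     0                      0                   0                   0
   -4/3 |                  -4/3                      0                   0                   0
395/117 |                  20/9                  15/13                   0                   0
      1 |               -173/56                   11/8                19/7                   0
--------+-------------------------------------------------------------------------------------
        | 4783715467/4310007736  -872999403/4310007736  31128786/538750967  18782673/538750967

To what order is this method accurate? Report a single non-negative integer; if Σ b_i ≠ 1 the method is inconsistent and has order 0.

3

b = (4783715467/4310007736, -872999403/4310007736, 31128786/538750967, 18782673/538750967)
c = (0, -4/3, 395/117, 1)
Ac = (0, 0, -20/13, 12007/1638)
Σ b_i: 4783715467/4310007736·1 + (-872999403/4310007736)·1 + 31128786/538750967·1 + 18782673/538750967·1 = 1 ✓
b·c: (-872999403/4310007736)·(-4/3) + 31128786/538750967·395/117 + 18782673/538750967·1 = 1/2 ✓
b·c²: (-872999403/4310007736)·16/9 + 31128786/538750967·156025/13689 + 18782673/538750967·1 = 1/3 ✓
b·Ac: 31128786/538750967·(-20/13) + 18782673/538750967·12007/1638 = 1/6 ✓
b·c³: (-872999403/4310007736)·(-64/27) + 31128786/538750967·61629875/1601613 + 18782673/538750967·1 = 172607887795/63033863139 ≠ 1/4 ⇒ order 3.
b·(c∘Ac): 31128786/538750967·(-7900/1521) + 18782673/538750967·12007/1638 = -143994793/3232505802 ≠ 1/8
b·Ac²: 31128786/538750967·80/39 + 18782673/538750967·3198709/95823 = 242487103829/189101589417 ≠ 1/12
b·A²c: 18782673/538750967·(-380/91) = -78433140/538750967 ≠ 1/24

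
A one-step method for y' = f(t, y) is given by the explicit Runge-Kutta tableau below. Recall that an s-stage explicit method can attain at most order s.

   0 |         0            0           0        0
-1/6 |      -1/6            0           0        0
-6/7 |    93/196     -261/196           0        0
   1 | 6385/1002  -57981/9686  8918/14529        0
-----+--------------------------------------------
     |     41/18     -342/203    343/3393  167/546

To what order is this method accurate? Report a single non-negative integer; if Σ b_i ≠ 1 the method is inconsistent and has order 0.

4

b = (41/18, -342/203, 343/3393, 167/546)
c = (0, -1/6, -6/7, 1)
Ac = (0, 0, 87/392, 315/668)
Σ b_i: 41/18·1 + (-342/203)·1 + 343/3393·1 + 167/546·1 = 1 ✓
b·c: (-342/203)·(-1/6) + 343/3393·(-6/7) + 167/546·1 = 1/2 ✓
b·c²: (-342/203)·1/36 + 343/3393·36/49 + 167/546·1 = 1/3 ✓
b·Ac: 343/3393·87/392 + 167/546·315/668 = 1/6 ✓
b·c³: (-342/203)·(-1/216) + 343/3393·(-216/343) + 167/546·1 = 1/4 ✓
b·(c∘Ac): 343/3393·(-261/1372) + 167/546·315/668 = 1/8 ✓
b·Ac²: 343/3393·(-29/784) + 167/546·1141/4008 = 1/12 ✓
b·A²c: 167/546·91/668 = 1/24 ✓; 4 stages ⇒ order 4.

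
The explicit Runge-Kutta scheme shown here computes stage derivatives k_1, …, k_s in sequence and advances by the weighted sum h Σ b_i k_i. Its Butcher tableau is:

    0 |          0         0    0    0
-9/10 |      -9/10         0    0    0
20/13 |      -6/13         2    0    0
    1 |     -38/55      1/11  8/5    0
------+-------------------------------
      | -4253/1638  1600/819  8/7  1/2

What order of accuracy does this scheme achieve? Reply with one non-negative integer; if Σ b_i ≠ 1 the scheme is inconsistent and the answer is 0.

2

b = (-4253/1638, 1600/819, 8/7, 1/2)
c = (0, -9/10, 20/13, 1)
Ac = (0, 0, -9/5, 3403/1430)
Σ b_i: (-4253/1638)·1 + 1600/819·1 + 8/7·1 + 1/2·1 = 1 ✓
b·c: 1600/819·(-9/10) + 8/7·20/13 + 1/2·1 = 1/2 ✓
b·c²: 1600/819·81/100 + 8/7·400/169 + 1/2·1 = 11327/2366 ≠ 1/3 ⇒ order 2.
b·Ac: 8/7·(-9/5) + 1/2·3403/1430 = -17363/20020 ≠ 1/6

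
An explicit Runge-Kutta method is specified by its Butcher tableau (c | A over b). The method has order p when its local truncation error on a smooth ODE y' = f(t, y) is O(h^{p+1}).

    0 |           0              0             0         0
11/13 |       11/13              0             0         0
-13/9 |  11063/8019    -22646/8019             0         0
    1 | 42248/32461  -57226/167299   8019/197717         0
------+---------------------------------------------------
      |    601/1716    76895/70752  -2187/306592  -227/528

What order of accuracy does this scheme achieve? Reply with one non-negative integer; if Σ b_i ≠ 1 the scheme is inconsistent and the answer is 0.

b = (601/1716, 76895/70752, -2187/306592, -227/528)
c = (0, 11/13, -13/9, 1)
Ac = (0, 0, -1742/729, -79/227)
Σ b_i: 601/1716·1 + 76895/70752·1 + (-2187/306592)·1 + (-227/528)·1 = 1 ✓
b·c: 76895/70752·11/13 + (-2187/306592)·(-13/9) + (-227/528)·1 = 1/2 ✓
b·c²: 76895/70752·121/169 + (-2187/306592)·169/81 + (-227/528)·1 = 1/3 ✓
b·Ac: (-2187/306592)·(-1742/729) + (-227/528)·(-79/227) = 1/6 ✓
b·c³: 76895/70752·1331/2197 + (-2187/306592)·(-2197/729) + (-227/528)·1 = 1/4 ✓
b·(c∘Ac): (-2187/306592)·22646/6561 + (-227/528)·(-79/227) = 1/8 ✓
b·Ac²: (-2187/306592)·(-1474/729) + (-227/528)·(-473/2951) = 1/12 ✓
b·A²c: (-227/528)·(-22/227) = 1/24 ✓; 4 stages ⇒ order 4.

4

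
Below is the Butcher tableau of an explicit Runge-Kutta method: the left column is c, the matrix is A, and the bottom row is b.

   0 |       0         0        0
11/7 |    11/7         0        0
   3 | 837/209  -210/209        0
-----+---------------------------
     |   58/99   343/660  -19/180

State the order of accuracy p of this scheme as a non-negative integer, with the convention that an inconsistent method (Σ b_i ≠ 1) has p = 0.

b = (58/99, 343/660, -19/180)
c = (0, 11/7, 3)
Ac = (0, 0, -30/19)
Σ b_i: 58/99·1 + 343/660·1 + (-19/180)·1 = 1 ✓
b·c: 343/660·11/7 + (-19/180)·3 = 1/2 ✓
b·c²: 343/660·121/49 + (-19/180)·9 = 1/3 ✓
b·Ac: (-19/180)·(-30/19) = 1/6 ✓; 3 stages ⇒ order 3.

3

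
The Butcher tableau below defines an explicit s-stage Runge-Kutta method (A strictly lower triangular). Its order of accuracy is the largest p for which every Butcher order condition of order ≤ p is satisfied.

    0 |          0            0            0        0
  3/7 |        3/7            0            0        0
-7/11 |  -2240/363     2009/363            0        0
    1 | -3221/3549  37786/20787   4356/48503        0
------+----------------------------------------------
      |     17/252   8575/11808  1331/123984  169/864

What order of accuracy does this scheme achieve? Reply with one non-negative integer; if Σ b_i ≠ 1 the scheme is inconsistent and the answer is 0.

b = (17/252, 8575/11808, 1331/123984, 169/864)
c = (0, 3/7, -7/11, 1)
Ac = (0, 0, 287/121, 122/169)
Σ b_i: 17/252·1 + 8575/11808·1 + 1331/123984·1 + 169/864·1 = 1 ✓
b·c: 8575/11808·3/7 + 1331/123984·(-7/11) + 169/864·1 = 1/2 ✓
b·c²: 8575/11808·9/49 + 1331/123984·49/121 + 169/864·1 = 1/3 ✓
b·Ac: 1331/123984·287/121 + 169/864·122/169 = 1/6 ✓
b·c³: 8575/11808·27/343 + 1331/123984·(-343/1331) + 169/864·1 = 1/4 ✓
b·(c∘Ac): 1331/123984·(-2009/1331) + 169/864·122/169 = 1/8 ✓
b·Ac²: 1331/123984·123/121 + 169/864·438/1183 = 1/12 ✓
b·A²c: 169/864·36/169 = 1/24 ✓; 4 stages ⇒ order 4.

4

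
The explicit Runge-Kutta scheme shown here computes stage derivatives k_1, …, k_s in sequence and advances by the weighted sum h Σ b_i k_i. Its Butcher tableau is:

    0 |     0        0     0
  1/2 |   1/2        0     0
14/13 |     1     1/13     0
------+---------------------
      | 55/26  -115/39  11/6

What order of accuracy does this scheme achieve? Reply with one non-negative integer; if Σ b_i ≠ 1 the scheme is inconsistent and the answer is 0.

b = (55/26, -115/39, 11/6)
c = (0, 1/2, 14/13)
Ac = (0, 0, 1/26)
Σ b_i: 55/26·1 + (-115/39)·1 + 11/6·1 = 1 ✓
b·c: (-115/39)·1/2 + 11/6·14/13 = 1/2 ✓
b·c²: (-115/39)·1/4 + 11/6·196/169 = 939/676 ≠ 1/3 ⇒ order 2.
b·Ac: 11/6·1/26 = 11/156 ≠ 1/6

2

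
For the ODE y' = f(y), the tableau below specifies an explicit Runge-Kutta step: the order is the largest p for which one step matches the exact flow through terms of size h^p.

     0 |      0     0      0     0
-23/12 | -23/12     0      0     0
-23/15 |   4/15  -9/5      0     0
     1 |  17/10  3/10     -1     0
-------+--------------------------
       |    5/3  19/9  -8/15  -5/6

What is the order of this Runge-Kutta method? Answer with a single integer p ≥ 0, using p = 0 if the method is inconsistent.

0

b = (5/3, 19/9, -8/15, -5/6)
c = (0, -23/12, -23/15, 1)
Ac = (0, 0, 69/20, 23/24)
Σ b_i: 5/3·1 + 19/9·1 + (-8/15)·1 + (-5/6)·1 = 217/90 ≠ 1 ⇒ order 0.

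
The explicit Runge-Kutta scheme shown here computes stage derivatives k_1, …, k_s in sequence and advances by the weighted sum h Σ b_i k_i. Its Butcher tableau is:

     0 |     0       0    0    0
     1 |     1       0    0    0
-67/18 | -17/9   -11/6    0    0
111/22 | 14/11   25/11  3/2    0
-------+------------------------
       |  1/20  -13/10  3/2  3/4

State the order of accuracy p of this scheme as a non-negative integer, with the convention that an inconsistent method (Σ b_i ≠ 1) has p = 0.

b = (1/20, -13/10, 3/2, 3/4)
c = (0, 1, -67/18, 111/22)
Ac = (0, 0, -11/6, -437/132)
Σ b_i: 1/20·1 + (-13/10)·1 + 3/2·1 + 3/4·1 = 1 ✓
b·c: (-13/10)·1 + 3/2·(-67/18) + 3/4·111/22 = -4091/1320 ≠ 1/2 ⇒ order 1.

1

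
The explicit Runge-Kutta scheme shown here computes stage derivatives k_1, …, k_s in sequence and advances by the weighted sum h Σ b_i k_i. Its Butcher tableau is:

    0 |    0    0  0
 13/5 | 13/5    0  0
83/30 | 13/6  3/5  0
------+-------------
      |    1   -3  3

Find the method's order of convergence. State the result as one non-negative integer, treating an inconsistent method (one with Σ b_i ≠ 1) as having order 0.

b = (1, -3, 3)
c = (0, 13/5, 83/30)
Ac = (0, 0, 39/25)
Σ b_i: 1·1 + (-3)·1 + 3·1 = 1 ✓
b·c: (-3)·13/5 + 3·83/30 = 1/2 ✓
b·c²: (-3)·169/25 + 3·6889/900 = 161/60 ≠ 1/3 ⇒ order 2.
b·Ac: 3·39/25 = 117/25 ≠ 1/6

2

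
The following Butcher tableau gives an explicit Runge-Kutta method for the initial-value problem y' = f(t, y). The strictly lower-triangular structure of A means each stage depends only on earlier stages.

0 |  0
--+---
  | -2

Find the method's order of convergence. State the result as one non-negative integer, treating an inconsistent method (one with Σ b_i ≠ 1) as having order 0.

0

b = (-2)
c = (0)
Σ b_i: (-2)·1 = -2 ≠ 1 ⇒ order 0.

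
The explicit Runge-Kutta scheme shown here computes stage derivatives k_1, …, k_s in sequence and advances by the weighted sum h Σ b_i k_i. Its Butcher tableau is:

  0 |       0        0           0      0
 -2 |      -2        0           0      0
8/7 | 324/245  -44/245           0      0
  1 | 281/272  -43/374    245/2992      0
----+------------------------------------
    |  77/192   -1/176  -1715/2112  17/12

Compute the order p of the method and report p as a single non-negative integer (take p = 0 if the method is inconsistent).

b = (77/192, -1/176, -1715/2112, 17/12)
c = (0, -2, 8/7, 1)
Ac = (0, 0, 88/245, 11/34)
Σ b_i: 77/192·1 + (-1/176)·1 + (-1715/2112)·1 + 17/12·1 = 1 ✓
b·c: (-1/176)·(-2) + (-1715/2112)·8/7 + 17/12·1 = 1/2 ✓
b·c²: (-1/176)·4 + (-1715/2112)·64/49 + 17/12·1 = 1/3 ✓
b·Ac: (-1715/2112)·88/245 + 17/12·11/34 = 1/6 ✓
b·c³: (-1/176)·(-8) + (-1715/2112)·512/343 + 17/12·1 = 1/4 ✓
b·(c∘Ac): (-1715/2112)·704/1715 + 17/12·11/34 = 1/8 ✓
b·Ac²: (-1715/2112)·(-176/245) + 17/12·(-6/17) = 1/12 ✓
b·A²c: 17/12·1/34 = 1/24 ✓; 4 stages ⇒ order 4.

4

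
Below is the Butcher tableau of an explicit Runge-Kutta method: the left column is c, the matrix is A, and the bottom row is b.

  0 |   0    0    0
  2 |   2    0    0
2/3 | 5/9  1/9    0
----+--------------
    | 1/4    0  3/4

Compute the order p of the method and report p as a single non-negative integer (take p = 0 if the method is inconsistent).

3

b = (1/4, 0, 3/4)
c = (0, 2, 2/3)
Ac = (0, 0, 2/9)
Σ b_i: 1/4·1 + 3/4·1 = 1 ✓
b·c: 3/4·2/3 = 1/2 ✓
b·c²: 3/4·4/9 = 1/3 ✓
b·Ac: 3/4·2/9 = 1/6 ✓; 3 stages ⇒ order 3.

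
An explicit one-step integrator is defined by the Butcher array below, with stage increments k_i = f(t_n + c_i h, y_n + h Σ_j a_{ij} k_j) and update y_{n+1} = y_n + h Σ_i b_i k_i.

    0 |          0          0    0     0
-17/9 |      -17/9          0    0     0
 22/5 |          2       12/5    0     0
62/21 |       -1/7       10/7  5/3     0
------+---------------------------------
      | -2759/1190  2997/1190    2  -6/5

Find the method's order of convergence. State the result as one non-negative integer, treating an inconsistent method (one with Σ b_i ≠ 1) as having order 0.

b = (-2759/1190, 2997/1190, 2, -6/5)
c = (0, -17/9, 22/5, 62/21)
Ac = (0, 0, -68/15, 292/63)
Σ b_i: (-2759/1190)·1 + 2997/1190·1 + 2·1 + (-6/5)·1 = 1 ✓
b·c: 2997/1190·(-17/9) + 2·22/5 + (-6/5)·62/21 = 1/2 ✓
b·c²: 2997/1190·289/81 + 2·484/25 + (-6/5)·3844/441 = 273757/7350 ≠ 1/3 ⇒ order 2.
b·Ac: 2·(-68/15) + (-6/5)·292/63 = -512/35 ≠ 1/6

2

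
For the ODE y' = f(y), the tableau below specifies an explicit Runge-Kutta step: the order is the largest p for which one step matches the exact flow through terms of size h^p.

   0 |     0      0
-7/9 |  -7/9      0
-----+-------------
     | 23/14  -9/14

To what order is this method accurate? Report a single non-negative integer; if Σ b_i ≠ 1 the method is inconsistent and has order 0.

b = (23/14, -9/14)
c = (0, -7/9)
Σ b_i: 23/14·1 + (-9/14)·1 = 1 ✓
b·c: (-9/14)·(-7/9) = 1/2 ✓; 2 stages ⇒ order 2.

2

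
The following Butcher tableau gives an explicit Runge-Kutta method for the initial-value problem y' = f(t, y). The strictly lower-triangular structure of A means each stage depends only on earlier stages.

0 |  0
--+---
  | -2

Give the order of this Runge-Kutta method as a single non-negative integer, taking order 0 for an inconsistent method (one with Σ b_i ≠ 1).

0

b = (-2)
c = (0)
Σ b_i: (-2)·1 = -2 ≠ 1 ⇒ order 0.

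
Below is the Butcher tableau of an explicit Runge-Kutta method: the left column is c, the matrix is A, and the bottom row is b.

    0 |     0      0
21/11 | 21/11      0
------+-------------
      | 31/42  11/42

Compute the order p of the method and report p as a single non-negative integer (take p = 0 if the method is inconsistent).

2

b = (31/42, 11/42)
c = (0, 21/11)
Σ b_i: 31/42·1 + 11/42·1 = 1 ✓
b·c: 11/42·21/11 = 1/2 ✓; 2 stages ⇒ order 2.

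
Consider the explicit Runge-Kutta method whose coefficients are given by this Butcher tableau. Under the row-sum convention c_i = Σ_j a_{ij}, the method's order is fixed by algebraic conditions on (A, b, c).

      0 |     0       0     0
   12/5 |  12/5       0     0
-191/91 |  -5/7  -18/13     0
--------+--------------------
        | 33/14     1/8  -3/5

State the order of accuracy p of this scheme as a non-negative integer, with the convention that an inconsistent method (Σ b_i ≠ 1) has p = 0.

b = (33/14, 1/8, -3/5)
c = (0, 12/5, -191/91)
Ac = (0, 0, -216/65)
Σ b_i: 33/14·1 + 1/8·1 + (-3/5)·1 = 527/280 ≠ 1 ⇒ order 0.

0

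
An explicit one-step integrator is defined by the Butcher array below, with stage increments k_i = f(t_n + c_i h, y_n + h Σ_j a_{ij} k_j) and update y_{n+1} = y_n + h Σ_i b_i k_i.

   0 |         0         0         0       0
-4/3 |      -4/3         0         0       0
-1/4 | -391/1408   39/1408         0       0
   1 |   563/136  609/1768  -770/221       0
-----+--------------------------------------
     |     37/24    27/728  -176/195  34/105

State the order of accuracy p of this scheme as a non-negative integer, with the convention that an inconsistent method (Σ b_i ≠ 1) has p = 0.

4

b = (37/24, 27/728, -176/195, 34/105)
c = (0, -4/3, -1/4, 1)
Ac = (0, 0, -13/352, 7/17)
Σ b_i: 37/24·1 + 27/728·1 + (-176/195)·1 + 34/105·1 = 1 ✓
b·c: 27/728·(-4/3) + (-176/195)·(-1/4) + 34/105·1 = 1/2 ✓
b·c²: 27/728·16/9 + (-176/195)·1/16 + 34/105·1 = 1/3 ✓
b·Ac: (-176/195)·(-13/352) + 34/105·7/17 = 1/6 ✓
b·c³: 27/728·(-64/27) + (-176/195)·(-1/64) + 34/105·1 = 1/4 ✓
b·(c∘Ac): (-176/195)·13/1408 + 34/105·7/17 = 1/8 ✓
b·Ac²: (-176/195)·13/264 + 34/105·161/408 = 1/12 ✓
b·A²c: 34/105·35/272 = 1/24 ✓; 4 stages ⇒ order 4.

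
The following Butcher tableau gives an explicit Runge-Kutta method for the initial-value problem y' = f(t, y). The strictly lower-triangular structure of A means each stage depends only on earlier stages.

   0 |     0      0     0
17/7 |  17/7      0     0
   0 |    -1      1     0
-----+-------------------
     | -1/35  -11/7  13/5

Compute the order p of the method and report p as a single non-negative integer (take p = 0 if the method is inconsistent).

1

b = (-1/35, -11/7, 13/5)
c = (0, 17/7, 0)
Ac = (0, 0, 17/7)
Σ b_i: (-1/35)·1 + (-11/7)·1 + 13/5·1 = 1 ✓
b·c: (-11/7)·17/7 = -187/49 ≠ 1/2 ⇒ order 1.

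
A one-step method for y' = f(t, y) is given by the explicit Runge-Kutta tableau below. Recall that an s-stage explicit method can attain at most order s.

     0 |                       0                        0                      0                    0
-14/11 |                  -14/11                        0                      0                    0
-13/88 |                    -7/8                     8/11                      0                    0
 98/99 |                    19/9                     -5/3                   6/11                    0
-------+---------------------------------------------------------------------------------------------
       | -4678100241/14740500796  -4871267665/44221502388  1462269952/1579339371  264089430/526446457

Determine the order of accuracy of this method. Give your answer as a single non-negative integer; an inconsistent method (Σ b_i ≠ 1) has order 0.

3

b = (-4678100241/14740500796, -4871267665/44221502388, 1462269952/1579339371, 264089430/526446457)
c = (0, -14/11, -13/88, 98/99)
Ac = (0, 0, -112/121, 2963/1452)
Σ b_i: (-4678100241/14740500796)·1 + (-4871267665/44221502388)·1 + 1462269952/1579339371·1 + 264089430/526446457·1 = 1 ✓
b·c: (-4871267665/44221502388)·(-14/11) + 1462269952/1579339371·(-13/88) + 264089430/526446457·98/99 = 1/2 ✓
b·c²: (-4871267665/44221502388)·196/121 + 1462269952/1579339371·169/7744 + 264089430/526446457·9604/9801 = 1/3 ✓
b·Ac: 1462269952/1579339371·(-112/121) + 264089430/526446457·2963/1452 = 1/6 ✓
b·c³: (-4871267665/44221502388)·(-2744/1331) + 1462269952/1579339371·(-2197/681472) + 264089430/526446457·941192/970299 = 1222351830082/1719900575019 ≠ 1/4 ⇒ order 3.
b·(c∘Ac): 1462269952/1579339371·182/1331 + 264089430/526446457·145187/71874 = 217842163819/191100063891 ≠ 1/8
b·Ac²: 1462269952/1579339371·1568/1331 + 264089430/526446457·(-343439/127776) = -71602283629/277963729296 ≠ 1/12
b·A²c: 264089430/526446457·(-672/1331) = -16133463360/63700021297 ≠ 1/24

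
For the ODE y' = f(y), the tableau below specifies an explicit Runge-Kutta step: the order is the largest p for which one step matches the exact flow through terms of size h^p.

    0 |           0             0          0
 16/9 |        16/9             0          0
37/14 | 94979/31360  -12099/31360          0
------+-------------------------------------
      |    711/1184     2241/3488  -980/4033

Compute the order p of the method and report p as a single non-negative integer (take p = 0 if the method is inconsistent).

3

b = (711/1184, 2241/3488, -980/4033)
c = (0, 16/9, 37/14)
Ac = (0, 0, -4033/5880)
Σ b_i: 711/1184·1 + 2241/3488·1 + (-980/4033)·1 = 1 ✓
b·c: 2241/3488·16/9 + (-980/4033)·37/14 = 1/2 ✓
b·c²: 2241/3488·256/81 + (-980/4033)·1369/196 = 1/3 ✓
b·Ac: (-980/4033)·(-4033/5880) = 1/6 ✓; 3 stages ⇒ order 3.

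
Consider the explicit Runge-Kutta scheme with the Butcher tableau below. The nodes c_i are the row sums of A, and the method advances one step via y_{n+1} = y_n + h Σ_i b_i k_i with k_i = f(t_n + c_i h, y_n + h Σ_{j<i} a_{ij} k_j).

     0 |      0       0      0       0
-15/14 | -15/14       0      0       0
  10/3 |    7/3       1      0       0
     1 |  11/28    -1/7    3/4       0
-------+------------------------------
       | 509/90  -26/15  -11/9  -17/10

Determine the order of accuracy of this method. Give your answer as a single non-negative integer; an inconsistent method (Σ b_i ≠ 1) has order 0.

1

b = (509/90, -26/15, -11/9, -17/10)
c = (0, -15/14, 10/3, 1)
Ac = (0, 0, -15/14, 130/49)
Σ b_i: 509/90·1 + (-26/15)·1 + (-11/9)·1 + (-17/10)·1 = 1 ✓
b·c: (-26/15)·(-15/14) + (-11/9)·10/3 + (-17/10)·1 = -7403/1890 ≠ 1/2 ⇒ order 1.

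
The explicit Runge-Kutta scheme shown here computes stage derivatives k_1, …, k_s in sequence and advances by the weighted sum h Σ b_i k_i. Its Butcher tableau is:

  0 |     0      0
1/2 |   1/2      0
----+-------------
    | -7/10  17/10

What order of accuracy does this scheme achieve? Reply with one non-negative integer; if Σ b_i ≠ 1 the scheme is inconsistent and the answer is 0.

b = (-7/10, 17/10)
c = (0, 1/2)
Σ b_i: (-7/10)·1 + 17/10·1 = 1 ✓
b·c: 17/10·1/2 = 17/20 ≠ 1/2 ⇒ order 1.

1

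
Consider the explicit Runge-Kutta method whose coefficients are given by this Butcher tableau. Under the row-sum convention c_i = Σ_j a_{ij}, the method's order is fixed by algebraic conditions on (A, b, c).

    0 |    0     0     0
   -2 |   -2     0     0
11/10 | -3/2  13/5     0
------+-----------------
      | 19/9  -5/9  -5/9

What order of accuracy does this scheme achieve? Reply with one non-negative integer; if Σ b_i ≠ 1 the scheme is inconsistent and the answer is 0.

b = (19/9, -5/9, -5/9)
c = (0, -2, 11/10)
Ac = (0, 0, -26/5)
Σ b_i: 19/9·1 + (-5/9)·1 + (-5/9)·1 = 1 ✓
b·c: (-5/9)·(-2) + (-5/9)·11/10 = 1/2 ✓
b·c²: (-5/9)·4 + (-5/9)·121/100 = -521/180 ≠ 1/3 ⇒ order 2.
b·Ac: (-5/9)·(-26/5) = 26/9 ≠ 1/6

2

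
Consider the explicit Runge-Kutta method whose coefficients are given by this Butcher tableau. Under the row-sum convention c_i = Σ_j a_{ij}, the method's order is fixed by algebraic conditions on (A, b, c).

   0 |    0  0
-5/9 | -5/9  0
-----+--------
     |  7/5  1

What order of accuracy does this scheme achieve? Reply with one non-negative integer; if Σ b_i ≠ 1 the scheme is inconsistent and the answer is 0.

0

b = (7/5, 1)
c = (0, -5/9)
Σ b_i: 7/5·1 + 1·1 = 12/5 ≠ 1 ⇒ order 0.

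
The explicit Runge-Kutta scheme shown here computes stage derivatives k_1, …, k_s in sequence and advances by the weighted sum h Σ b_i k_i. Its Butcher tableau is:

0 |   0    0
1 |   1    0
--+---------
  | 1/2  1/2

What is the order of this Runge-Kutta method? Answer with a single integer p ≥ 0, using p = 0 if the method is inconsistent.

2

b = (1/2, 1/2)
c = (0, 1)
Σ b_i: 1/2·1 + 1/2·1 = 1 ✓
b·c: 1/2·1 = 1/2 ✓; 2 stages ⇒ order 2.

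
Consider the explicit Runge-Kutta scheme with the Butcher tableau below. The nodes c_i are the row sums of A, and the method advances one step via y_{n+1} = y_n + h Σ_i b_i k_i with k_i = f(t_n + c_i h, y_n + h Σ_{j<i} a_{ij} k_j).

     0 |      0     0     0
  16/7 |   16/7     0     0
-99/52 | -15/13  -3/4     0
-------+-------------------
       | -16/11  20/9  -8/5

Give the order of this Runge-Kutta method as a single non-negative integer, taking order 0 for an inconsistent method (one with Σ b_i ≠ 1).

b = (-16/11, 20/9, -8/5)
c = (0, 16/7, -99/52)
Ac = (0, 0, -12/7)
Σ b_i: (-16/11)·1 + 20/9·1 + (-8/5)·1 = -412/495 ≠ 1 ⇒ order 0.

0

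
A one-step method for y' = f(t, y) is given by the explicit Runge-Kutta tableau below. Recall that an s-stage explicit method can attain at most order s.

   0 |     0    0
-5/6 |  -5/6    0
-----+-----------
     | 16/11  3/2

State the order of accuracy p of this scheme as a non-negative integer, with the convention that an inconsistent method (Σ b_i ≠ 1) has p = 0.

0

b = (16/11, 3/2)
c = (0, -5/6)
Σ b_i: 16/11·1 + 3/2·1 = 65/22 ≠ 1 ⇒ order 0.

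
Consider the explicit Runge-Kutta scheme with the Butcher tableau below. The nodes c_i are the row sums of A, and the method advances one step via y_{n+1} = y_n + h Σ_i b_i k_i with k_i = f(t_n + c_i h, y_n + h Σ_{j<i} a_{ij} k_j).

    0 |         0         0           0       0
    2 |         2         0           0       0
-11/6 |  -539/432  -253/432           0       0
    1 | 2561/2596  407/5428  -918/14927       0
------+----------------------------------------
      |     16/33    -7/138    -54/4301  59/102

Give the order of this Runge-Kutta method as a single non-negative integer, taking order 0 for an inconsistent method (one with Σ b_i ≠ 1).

b = (16/33, -7/138, -54/4301, 59/102)
c = (0, 2, -11/6, 1)
Ac = (0, 0, -253/216, 31/118)
Σ b_i: 16/33·1 + (-7/138)·1 + (-54/4301)·1 + 59/102·1 = 1 ✓
b·c: (-7/138)·2 + (-54/4301)·(-11/6) + 59/102·1 = 1/2 ✓
b·c²: (-7/138)·4 + (-54/4301)·121/36 + 59/102·1 = 1/3 ✓
b·Ac: (-54/4301)·(-253/216) + 59/102·31/118 = 1/6 ✓
b·c³: (-7/138)·8 + (-54/4301)·(-1331/216) + 59/102·1 = 1/4 ✓
b·(c∘Ac): (-54/4301)·2783/1296 + 59/102·31/118 = 1/8 ✓
b·Ac²: (-54/4301)·(-253/108) + 59/102·11/118 = 1/12 ✓
b·A²c: 59/102·17/236 = 1/24 ✓; 4 stages ⇒ order 4.

4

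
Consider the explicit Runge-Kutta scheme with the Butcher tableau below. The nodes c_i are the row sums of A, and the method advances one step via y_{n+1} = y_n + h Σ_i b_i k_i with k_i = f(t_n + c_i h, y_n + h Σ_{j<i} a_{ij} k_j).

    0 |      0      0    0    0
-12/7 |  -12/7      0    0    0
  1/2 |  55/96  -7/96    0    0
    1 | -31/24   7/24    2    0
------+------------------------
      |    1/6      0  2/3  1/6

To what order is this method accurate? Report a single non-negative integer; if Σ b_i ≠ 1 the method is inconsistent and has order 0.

b = (1/6, 0, 2/3, 1/6)
c = (0, -12/7, 1/2, 1)
Ac = (0, 0, 1/8, 1/2)
Σ b_i: 1/6·1 + 2/3·1 + 1/6·1 = 1 ✓
b·c: 2/3·1/2 + 1/6·1 = 1/2 ✓
b·c²: 2/3·1/4 + 1/6·1 = 1/3 ✓
b·Ac: 2/3·1/8 + 1/6·1/2 = 1/6 ✓
b·c³: 2/3·1/8 + 1/6·1 = 1/4 ✓
b·(c∘Ac): 2/3·1/16 + 1/6·1/2 = 1/8 ✓
b·Ac²: 2/3·(-3/14) + 1/6·19/14 = 1/12 ✓
b·A²c: 1/6·1/4 = 1/24 ✓; 4 stages ⇒ order 4.

4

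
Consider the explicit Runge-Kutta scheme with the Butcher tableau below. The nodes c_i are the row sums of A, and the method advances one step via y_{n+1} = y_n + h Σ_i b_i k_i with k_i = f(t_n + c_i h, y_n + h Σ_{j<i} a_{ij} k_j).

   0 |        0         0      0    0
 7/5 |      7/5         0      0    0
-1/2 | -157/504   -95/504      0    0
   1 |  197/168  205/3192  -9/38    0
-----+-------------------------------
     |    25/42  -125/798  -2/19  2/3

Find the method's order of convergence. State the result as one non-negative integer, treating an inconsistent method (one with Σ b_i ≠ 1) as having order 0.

b = (25/42, -125/798, -2/19, 2/3)
c = (0, 7/5, -1/2, 1)
Ac = (0, 0, -19/72, 5/24)
Σ b_i: 25/42·1 + (-125/798)·1 + (-2/19)·1 + 2/3·1 = 1 ✓
b·c: (-125/798)·7/5 + (-2/19)·(-1/2) + 2/3·1 = 1/2 ✓
b·c²: (-125/798)·49/25 + (-2/19)·1/4 + 2/3·1 = 1/3 ✓
b·Ac: (-2/19)·(-19/72) + 2/3·5/24 = 1/6 ✓
b·c³: (-125/798)·343/125 + (-2/19)·(-1/8) + 2/3·1 = 1/4 ✓
b·(c∘Ac): (-2/19)·19/144 + 2/3·5/24 = 1/8 ✓
b·Ac²: (-2/19)·(-133/360) + 2/3·1/15 = 1/12 ✓
b·A²c: 2/3·1/16 = 1/24 ✓; 4 stages ⇒ order 4.

4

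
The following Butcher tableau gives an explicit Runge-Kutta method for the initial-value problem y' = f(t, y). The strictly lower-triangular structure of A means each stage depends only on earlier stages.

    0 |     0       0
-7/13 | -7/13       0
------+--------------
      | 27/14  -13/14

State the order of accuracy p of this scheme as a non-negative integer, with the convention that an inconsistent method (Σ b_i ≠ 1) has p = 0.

2

b = (27/14, -13/14)
c = (0, -7/13)
Σ b_i: 27/14·1 + (-13/14)·1 = 1 ✓
b·c: (-13/14)·(-7/13) = 1/2 ✓; 2 stages ⇒ order 2.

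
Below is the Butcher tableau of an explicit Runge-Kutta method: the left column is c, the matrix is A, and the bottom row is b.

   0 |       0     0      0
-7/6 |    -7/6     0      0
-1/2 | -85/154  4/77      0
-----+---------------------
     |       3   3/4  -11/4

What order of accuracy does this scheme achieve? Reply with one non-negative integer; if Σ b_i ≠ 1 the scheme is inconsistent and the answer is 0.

3

b = (3, 3/4, -11/4)
c = (0, -7/6, -1/2)
Ac = (0, 0, -2/33)
Σ b_i: 3·1 + 3/4·1 + (-11/4)·1 = 1 ✓
b·c: 3/4·(-7/6) + (-11/4)·(-1/2) = 1/2 ✓
b·c²: 3/4·49/36 + (-11/4)·1/4 = 1/3 ✓
b·Ac: (-11/4)·(-2/33) = 1/6 ✓; 3 stages ⇒ order 3.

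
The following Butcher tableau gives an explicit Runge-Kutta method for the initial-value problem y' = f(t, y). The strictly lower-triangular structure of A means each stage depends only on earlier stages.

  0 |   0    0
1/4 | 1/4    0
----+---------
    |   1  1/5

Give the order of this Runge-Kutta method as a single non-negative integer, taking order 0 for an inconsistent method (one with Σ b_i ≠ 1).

b = (1, 1/5)
c = (0, 1/4)
Σ b_i: 1·1 + 1/5·1 = 6/5 ≠ 1 ⇒ order 0.

0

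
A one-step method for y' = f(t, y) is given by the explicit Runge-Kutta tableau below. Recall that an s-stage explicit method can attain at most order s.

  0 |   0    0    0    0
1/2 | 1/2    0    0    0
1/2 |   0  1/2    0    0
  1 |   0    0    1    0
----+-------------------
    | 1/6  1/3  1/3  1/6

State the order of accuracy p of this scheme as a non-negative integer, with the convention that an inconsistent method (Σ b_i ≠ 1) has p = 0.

4

b = (1/6, 1/3, 1/3, 1/6)
c = (0, 1/2, 1/2, 1)
Ac = (0, 0, 1/4, 1/2)
Σ b_i: 1/6·1 + 1/3·1 + 1/3·1 + 1/6·1 = 1 ✓
b·c: 1/3·1/2 + 1/3·1/2 + 1/6·1 = 1/2 ✓
b·c²: 1/3·1/4 + 1/3·1/4 + 1/6·1 = 1/3 ✓
b·Ac: 1/3·1/4 + 1/6·1/2 = 1/6 ✓
b·c³: 1/3·1/8 + 1/3·1/8 + 1/6·1 = 1/4 ✓
b·(c∘Ac): 1/3·1/8 + 1/6·1/2 = 1/8 ✓
b·Ac²: 1/3·1/8 + 1/6·1/4 = 1/12 ✓
b·A²c: 1/6·1/4 = 1/24 ✓; 4 stages ⇒ order 4.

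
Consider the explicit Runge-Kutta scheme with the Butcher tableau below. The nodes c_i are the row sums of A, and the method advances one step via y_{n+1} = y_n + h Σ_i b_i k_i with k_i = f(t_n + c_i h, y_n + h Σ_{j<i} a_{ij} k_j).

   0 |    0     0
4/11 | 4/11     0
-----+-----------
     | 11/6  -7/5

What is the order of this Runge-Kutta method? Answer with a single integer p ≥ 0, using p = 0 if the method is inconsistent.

0

b = (11/6, -7/5)
c = (0, 4/11)
Σ b_i: 11/6·1 + (-7/5)·1 = 13/30 ≠ 1 ⇒ order 0.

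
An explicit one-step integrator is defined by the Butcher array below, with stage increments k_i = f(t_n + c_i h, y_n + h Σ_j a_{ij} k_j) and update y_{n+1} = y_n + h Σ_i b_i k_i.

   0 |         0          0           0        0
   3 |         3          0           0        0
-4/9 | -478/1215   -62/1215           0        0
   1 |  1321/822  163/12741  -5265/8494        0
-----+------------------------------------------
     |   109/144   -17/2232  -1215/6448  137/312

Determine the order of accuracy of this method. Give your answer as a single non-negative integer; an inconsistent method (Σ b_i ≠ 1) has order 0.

4

b = (109/144, -17/2232, -1215/6448, 137/312)
c = (0, 3, -4/9, 1)
Ac = (0, 0, -62/405, 43/137)
Σ b_i: 109/144·1 + (-17/2232)·1 + (-1215/6448)·1 + 137/312·1 = 1 ✓
b·c: (-17/2232)·3 + (-1215/6448)·(-4/9) + 137/312·1 = 1/2 ✓
b·c²: (-17/2232)·9 + (-1215/6448)·16/81 + 137/312·1 = 1/3 ✓
b·Ac: (-1215/6448)·(-62/405) + 137/312·43/137 = 1/6 ✓
b·c³: (-17/2232)·27 + (-1215/6448)·(-64/729) + 137/312·1 = 1/4 ✓
b·(c∘Ac): (-1215/6448)·248/3645 + 137/312·43/137 = 1/8 ✓
b·Ac²: (-1215/6448)·(-62/135) + 137/312·(-1/137) = 1/12 ✓
b·A²c: 137/312·13/137 = 1/24 ✓; 4 stages ⇒ order 4.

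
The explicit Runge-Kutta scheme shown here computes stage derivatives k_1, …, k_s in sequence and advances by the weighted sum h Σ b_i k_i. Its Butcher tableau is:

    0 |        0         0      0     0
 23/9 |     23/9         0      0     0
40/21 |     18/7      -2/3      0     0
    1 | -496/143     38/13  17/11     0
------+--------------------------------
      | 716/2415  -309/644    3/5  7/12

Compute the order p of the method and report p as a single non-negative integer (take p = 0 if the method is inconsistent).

2

b = (716/2415, -309/644, 3/5, 7/12)
c = (0, 23/9, 40/21, 1)
Ac = (0, 0, -46/27, 93818/9009)
Σ b_i: 716/2415·1 + (-309/644)·1 + 3/5·1 + 7/12·1 = 1 ✓
b·c: (-309/644)·23/9 + 3/5·40/21 + 7/12·1 = 1/2 ✓
b·c²: (-309/644)·529/81 + 3/5·1600/441 + 7/12·1 = -494/1323 ≠ 1/3 ⇒ order 2.
b·Ac: 3/5·(-46/27) + 7/12·93818/9009 = 195077/38610 ≠ 1/6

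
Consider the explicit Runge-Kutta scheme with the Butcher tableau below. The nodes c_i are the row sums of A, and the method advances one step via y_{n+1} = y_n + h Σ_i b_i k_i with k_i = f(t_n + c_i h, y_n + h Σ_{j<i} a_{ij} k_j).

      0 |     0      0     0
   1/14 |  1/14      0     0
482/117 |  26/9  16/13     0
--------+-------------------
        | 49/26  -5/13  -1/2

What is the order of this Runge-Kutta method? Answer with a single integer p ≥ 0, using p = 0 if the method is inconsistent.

1

b = (49/26, -5/13, -1/2)
c = (0, 1/14, 482/117)
Ac = (0, 0, 8/91)
Σ b_i: 49/26·1 + (-5/13)·1 + (-1/2)·1 = 1 ✓
b·c: (-5/13)·1/14 + (-1/2)·482/117 = -263/126 ≠ 1/2 ⇒ order 1.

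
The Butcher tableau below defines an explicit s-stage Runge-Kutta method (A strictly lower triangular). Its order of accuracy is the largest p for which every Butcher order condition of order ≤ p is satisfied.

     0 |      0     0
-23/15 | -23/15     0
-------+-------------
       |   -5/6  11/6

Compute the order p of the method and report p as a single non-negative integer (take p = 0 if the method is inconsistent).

1

b = (-5/6, 11/6)
c = (0, -23/15)
Σ b_i: (-5/6)·1 + 11/6·1 = 1 ✓
b·c: 11/6·(-23/15) = -253/90 ≠ 1/2 ⇒ order 1.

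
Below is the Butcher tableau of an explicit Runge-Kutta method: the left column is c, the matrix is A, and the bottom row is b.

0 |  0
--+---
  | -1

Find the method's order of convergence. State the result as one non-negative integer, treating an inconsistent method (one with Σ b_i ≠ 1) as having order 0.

0

b = (-1)
c = (0)
Σ b_i: (-1)·1 = -1 ≠ 1 ⇒ order 0.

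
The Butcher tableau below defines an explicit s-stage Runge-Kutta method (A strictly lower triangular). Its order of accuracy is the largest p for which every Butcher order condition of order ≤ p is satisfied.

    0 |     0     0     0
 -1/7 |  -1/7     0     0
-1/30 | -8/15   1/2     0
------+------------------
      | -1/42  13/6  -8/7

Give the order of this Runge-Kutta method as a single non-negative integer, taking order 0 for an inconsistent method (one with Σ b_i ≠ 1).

b = (-1/42, 13/6, -8/7)
c = (0, -1/7, -1/30)
Ac = (0, 0, -1/14)
Σ b_i: (-1/42)·1 + 13/6·1 + (-8/7)·1 = 1 ✓
b·c: 13/6·(-1/7) + (-8/7)·(-1/30) = -19/70 ≠ 1/2 ⇒ order 1.

1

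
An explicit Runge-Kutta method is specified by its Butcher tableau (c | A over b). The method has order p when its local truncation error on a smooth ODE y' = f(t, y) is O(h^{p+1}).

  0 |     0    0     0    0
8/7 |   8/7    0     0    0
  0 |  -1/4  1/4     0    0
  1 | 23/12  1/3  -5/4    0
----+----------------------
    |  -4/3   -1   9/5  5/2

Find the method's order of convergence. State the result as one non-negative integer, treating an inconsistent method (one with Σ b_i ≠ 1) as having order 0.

b = (-4/3, -1, 9/5, 5/2)
c = (0, 8/7, 0, 1)
Ac = (0, 0, 2/7, 8/21)
Σ b_i: (-4/3)·1 + (-1)·1 + 9/5·1 + 5/2·1 = 59/30 ≠ 1 ⇒ order 0.

0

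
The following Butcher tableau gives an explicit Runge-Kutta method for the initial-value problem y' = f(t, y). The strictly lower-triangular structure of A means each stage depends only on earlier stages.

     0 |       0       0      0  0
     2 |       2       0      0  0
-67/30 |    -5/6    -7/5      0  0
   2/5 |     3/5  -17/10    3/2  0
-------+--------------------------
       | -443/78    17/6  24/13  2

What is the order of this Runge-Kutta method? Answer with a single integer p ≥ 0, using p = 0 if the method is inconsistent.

1

b = (-443/78, 17/6, 24/13, 2)
c = (0, 2, -67/30, 2/5)
Ac = (0, 0, -14/5, -27/4)
Σ b_i: (-443/78)·1 + 17/6·1 + 24/13·1 + 2·1 = 1 ✓
b·c: 17/6·2 + 24/13·(-67/30) + 2·2/5 = 457/195 ≠ 1/2 ⇒ order 1.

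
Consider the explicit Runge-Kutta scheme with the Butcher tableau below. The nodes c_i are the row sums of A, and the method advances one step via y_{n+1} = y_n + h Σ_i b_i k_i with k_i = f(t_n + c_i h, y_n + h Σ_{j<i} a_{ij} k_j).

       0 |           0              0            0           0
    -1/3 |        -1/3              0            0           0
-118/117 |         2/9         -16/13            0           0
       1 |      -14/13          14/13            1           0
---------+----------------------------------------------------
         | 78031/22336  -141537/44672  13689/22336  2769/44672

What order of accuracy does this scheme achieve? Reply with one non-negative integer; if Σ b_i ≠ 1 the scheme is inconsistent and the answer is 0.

b = (78031/22336, -141537/44672, 13689/22336, 2769/44672)
c = (0, -1/3, -118/117, 1)
Ac = (0, 0, 16/39, -160/117)
Σ b_i: 78031/22336·1 + (-141537/44672)·1 + 13689/22336·1 + 2769/44672·1 = 1 ✓
b·c: (-141537/44672)·(-1/3) + 13689/22336·(-118/117) + 2769/44672·1 = 1/2 ✓
b·c²: (-141537/44672)·1/9 + 13689/22336·13924/13689 + 2769/44672·1 = 1/3 ✓
b·Ac: 13689/22336·16/39 + 2769/44672·(-160/117) = 1/6 ✓
b·c³: (-141537/44672)·(-1/27) + 13689/22336·(-1643032/1601613) + 2769/44672·1 = -587191/1306656 ≠ 1/4 ⇒ order 3.
b·(c∘Ac): 13689/22336·(-1888/4563) + 2769/44672·(-160/117) = -1417/4188 ≠ 1/8
b·Ac²: 13689/22336·(-16/117) + 2769/44672·15562/13689 = -104621/7839936 ≠ 1/12
b·A²c: 2769/44672·16/39 = 71/2792 ≠ 1/24

3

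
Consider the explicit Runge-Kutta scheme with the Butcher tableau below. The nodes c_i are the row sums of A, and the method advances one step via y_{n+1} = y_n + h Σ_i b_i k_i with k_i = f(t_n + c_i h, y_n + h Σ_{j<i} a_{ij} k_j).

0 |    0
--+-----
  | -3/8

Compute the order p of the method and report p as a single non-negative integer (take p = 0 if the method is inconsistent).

0

b = (-3/8)
c = (0)
Σ b_i: (-3/8)·1 = -3/8 ≠ 1 ⇒ order 0.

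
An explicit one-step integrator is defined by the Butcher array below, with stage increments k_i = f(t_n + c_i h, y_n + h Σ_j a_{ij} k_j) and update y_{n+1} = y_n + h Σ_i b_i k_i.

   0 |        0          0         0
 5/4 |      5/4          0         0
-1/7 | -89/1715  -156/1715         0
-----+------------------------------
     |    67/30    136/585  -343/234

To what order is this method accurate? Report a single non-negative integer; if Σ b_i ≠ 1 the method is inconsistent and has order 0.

b = (67/30, 136/585, -343/234)
c = (0, 5/4, -1/7)
Ac = (0, 0, -39/343)
Σ b_i: 67/30·1 + 136/585·1 + (-343/234)·1 = 1 ✓
b·c: 136/585·5/4 + (-343/234)·(-1/7) = 1/2 ✓
b·c²: 136/585·25/16 + (-343/234)·1/49 = 1/3 ✓
b·Ac: (-343/234)·(-39/343) = 1/6 ✓; 3 stages ⇒ order 3.

3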